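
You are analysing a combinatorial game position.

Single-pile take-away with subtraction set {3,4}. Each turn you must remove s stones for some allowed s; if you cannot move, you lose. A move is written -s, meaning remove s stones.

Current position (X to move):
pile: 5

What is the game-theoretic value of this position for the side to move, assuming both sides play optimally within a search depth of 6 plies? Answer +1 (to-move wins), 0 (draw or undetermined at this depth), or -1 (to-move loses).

ply 1, X at 5 | -3=+1→2*; -4=+1→1
ply 2: 2 is terminal -1 (O); from 5 depth 6

value(5, X) = +1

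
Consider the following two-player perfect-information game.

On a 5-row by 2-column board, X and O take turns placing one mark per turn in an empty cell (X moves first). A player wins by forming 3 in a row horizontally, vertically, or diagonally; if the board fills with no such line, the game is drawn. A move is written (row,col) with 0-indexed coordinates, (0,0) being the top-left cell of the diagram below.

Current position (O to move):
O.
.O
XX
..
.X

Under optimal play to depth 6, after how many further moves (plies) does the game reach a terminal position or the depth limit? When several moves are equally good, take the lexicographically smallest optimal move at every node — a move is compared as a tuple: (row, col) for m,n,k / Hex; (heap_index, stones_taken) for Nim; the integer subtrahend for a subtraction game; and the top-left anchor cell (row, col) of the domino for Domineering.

PV length from [O./.O/XX/../.X]: 4 plies

ply 1, O at O./.O/XX/../.X | (0,1)=-1→OO/.O/XX/../.X*; (1,0)=-1→O./OO/XX/../.X; (3,0)=-1→O./.O/XX/O./.X; (3,1)=-1→O./.O/XX/.O/.X; (4,0)=-1→O./.O/XX/../OX
ply 2, X at OO/.O/XX/../.X | (1,0)=+1→OO/XO/XX/../.X*; (3,0)=+1→OO/.O/XX/X./.X; (3,1)=+1→OO/.O/XX/.X/.X; (4,0)=+1→OO/.O/XX/../XX
ply 3, O at OO/XO/XX/../.X | (3,0)=-1→OO/XO/XX/O./.X*; (3,1)=-1→OO/XO/XX/.O/.X; (4,0)=-1→OO/XO/XX/../OX
ply 4, X at OO/XO/XX/O./.X | (3,1)=+1→OO/XO/XX/OX/.X*; (4,0)=+0→OO/XO/XX/O./XX
ply 5: OO/XO/XX/OX/.X is terminal -1 (O); from O./.O/XX/../.X depth 6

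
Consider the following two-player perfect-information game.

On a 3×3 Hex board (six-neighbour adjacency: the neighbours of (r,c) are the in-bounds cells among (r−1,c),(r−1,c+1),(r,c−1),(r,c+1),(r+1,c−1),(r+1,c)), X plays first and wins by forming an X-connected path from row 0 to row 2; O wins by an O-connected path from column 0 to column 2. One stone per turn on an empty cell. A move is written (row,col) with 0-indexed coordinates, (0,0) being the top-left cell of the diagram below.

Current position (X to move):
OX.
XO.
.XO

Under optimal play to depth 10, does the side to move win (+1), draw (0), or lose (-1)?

[OX./XO./.XO] X move#1: (0,2):+1/OXX/XO./.XO*, (1,2):+1/OX./XOX/.XO, (2,0):+1/OX./XO./XXO
[OXX/XO./.XO] O move#2: (1,2):-1/OXX/XOO/.XO*, (2,0):-1/OXX/XO./OXO
[OXX/XOO/.XO] X move#3: (2,0):+1/OXX/XOO/XXO*
[OXX/XOO/XXO] end (terminal -1, O#4); searched OX./XO./.XO to 10

value(OX./XO./.XO, X) = +1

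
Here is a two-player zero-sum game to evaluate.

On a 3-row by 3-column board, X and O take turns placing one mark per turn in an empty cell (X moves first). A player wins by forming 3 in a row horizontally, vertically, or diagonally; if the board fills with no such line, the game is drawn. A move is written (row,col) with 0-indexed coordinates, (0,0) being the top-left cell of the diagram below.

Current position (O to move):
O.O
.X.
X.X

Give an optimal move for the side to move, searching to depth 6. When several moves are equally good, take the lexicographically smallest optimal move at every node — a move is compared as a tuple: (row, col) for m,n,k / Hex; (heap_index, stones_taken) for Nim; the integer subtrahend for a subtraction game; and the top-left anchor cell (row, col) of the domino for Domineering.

[O.O/.X./X.X] O move#1: (0,1):+1/OOO/.X./X.X*, (1,0):-1/O.O/OX./X.X, (1,2):-1/O.O/.XO/X.X, (2,1):+0/O.O/.X./XOX
[OOO/.X./X.X] end (terminal -1, X#2); searched O.O/.X./X.X to 6

O's best at [O.O/.X./X.X]: (0,1)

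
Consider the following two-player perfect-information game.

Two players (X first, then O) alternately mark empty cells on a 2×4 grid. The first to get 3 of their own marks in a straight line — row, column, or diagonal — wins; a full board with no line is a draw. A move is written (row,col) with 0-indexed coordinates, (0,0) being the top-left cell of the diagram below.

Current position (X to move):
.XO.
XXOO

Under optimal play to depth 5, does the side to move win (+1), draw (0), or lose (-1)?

value(.XO./XXOO, X) = 0

ply 1, X at .XO./XXOO | (0,0)=+0→XXO./XXOO*; (0,3)=+0→.XOX/XXOO
ply 2, O at XXO./XXOO | (0,3)=+0→XXOO/XXOO*
ply 3: XXOO/XXOO is terminal +0 (X); from .XO./XXOO depth 5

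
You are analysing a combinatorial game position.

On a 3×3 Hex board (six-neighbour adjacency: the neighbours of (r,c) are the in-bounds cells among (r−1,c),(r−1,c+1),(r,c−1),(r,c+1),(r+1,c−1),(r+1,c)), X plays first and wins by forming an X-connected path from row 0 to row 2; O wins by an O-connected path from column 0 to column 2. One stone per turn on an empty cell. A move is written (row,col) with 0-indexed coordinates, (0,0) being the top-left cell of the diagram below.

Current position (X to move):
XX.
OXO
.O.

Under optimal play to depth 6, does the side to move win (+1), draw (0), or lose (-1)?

ply 1, X at XX./OXO/.O. | (0,2)=-1→XXX/OXO/.O.; (2,0)=+1→XX./OXO/XO.*; (2,2)=-1→XX./OXO/.OX
ply 2: XX./OXO/XO. is terminal -1 (O); from XX./OXO/.O. depth 6

value(XX./OXO/.O., X) = +1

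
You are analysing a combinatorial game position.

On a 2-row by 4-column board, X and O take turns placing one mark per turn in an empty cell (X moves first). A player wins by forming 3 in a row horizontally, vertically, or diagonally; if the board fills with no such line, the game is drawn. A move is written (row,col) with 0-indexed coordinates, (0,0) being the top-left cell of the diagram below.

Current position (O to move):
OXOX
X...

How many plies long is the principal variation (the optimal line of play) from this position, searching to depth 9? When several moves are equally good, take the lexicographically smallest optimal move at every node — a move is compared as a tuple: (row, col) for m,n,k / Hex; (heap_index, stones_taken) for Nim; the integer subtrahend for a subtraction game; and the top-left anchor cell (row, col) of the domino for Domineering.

ply 1, O at OXOX/X... | (1,1)=+0→OXOX/XO..*; (1,2)=+0→OXOX/X.O.; (1,3)=+0→OXOX/X..O
ply 2, X at OXOX/XO.. | (1,2)=+0→OXOX/XOX.*; (1,3)=+0→OXOX/XO.X
ply 3, O at OXOX/XOX. | (1,3)=+0→OXOX/XOXO*
ply 4: OXOX/XOXO is terminal +0 (X); from OXOX/X... depth 9

PV length from [OXOX/X...]: 3 plies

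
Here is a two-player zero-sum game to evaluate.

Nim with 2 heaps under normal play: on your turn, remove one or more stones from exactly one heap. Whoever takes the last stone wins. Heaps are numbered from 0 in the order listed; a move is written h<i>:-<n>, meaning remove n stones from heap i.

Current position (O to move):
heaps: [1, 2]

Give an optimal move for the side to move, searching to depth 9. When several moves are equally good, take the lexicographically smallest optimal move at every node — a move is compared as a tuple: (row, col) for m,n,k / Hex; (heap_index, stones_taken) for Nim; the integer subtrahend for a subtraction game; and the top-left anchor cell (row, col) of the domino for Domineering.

O's best at [(1,2)]: h1:-1

[(1,2)] O move#1: h0:-1:-1/(0,2), h1:-1:+1/(1,1)*, h1:-2:-1/(1,0)
[(1,1)] X move#2: h0:-1:-1/(0,1)*, h1:-1:-1/(1,0)
[(0,1)] O move#3: h1:-1:+1/(0,0)*
[(0,0)] end (terminal -1, X#4); searched (1,2) to 9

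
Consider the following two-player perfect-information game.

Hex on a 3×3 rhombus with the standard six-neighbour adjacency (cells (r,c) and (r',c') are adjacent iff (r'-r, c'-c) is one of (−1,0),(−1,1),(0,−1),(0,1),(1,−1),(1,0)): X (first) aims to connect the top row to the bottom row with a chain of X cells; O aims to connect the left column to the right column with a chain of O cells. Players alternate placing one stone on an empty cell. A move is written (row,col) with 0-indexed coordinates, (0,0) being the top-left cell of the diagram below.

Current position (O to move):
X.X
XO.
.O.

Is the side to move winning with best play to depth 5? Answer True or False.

O winning at [X.X/XO./.O.]: True

[X.X/XO./.O.] O move#1: (0,1):-1/XOX/XO./.O., (1,2):-1/X.X/XOO/.O., (2,0):+1/X.X/XO./OO.*, (2,2):-1/X.X/XO./.OO
[X.X/XO./OO.] X move#2: (0,1):-1/XXX/XO./OO.*, (1,2):-1/X.X/XOX/OO., (2,2):-1/X.X/XO./OOX
[XXX/XO./OO.] O move#3: (1,2):+1/XXX/XOO/OO.*, (2,2):+1/XXX/XO./OOO
[XXX/XOO/OO.] end (terminal -1, X#4); searched X.X/XO./.O. to 5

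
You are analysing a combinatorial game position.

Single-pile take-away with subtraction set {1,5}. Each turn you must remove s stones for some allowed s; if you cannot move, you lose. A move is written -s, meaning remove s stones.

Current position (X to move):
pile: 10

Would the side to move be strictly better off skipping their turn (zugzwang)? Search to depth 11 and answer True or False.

zugzwang(10, X) = True

ply 1, X at 10 | -1=-1→9*; -5=-1→5
ply 2, O at 9 | -1=+1→8*; -5=+1→4
ply 3, X at 8 | -1=-1→7*; -5=-1→3
ply 4, O at 7 | -1=+1→6*; -5=+1→2
ply 5, X at 6 | -1=-1→5*; -5=-1→1
ply 6, O at 5 | -1=+1→4*; -5=+1→0
ply 7, X at 4 | -1=-1→3*
ply 8, O at 3 | -1=+1→2*
ply 9, X at 2 | -1=-1→1*
ply 10, O at 1 | -1=+1→0*
ply 11: 0 is terminal -1 (X); from 10 depth 11
pass branch (O moves first from the same position):
  | ply 1, O at 10 | -1=-1→9*; -5=-1→5
  | ply 2, X at 9 | -1=+1→8*; -5=+1→4
  | ply 3, O at 8 | -1=-1→7*; -5=-1→3
  | ply 4, X at 7 | -1=+1→6*; -5=+1→2
  | ply 5, O at 6 | -1=-1→5*; -5=-1→1
  | ply 6, X at 5 | -1=+1→4*; -5=+1→0
  | ply 7, O at 4 | -1=-1→3*
  | ply 8, X at 3 | -1=+1→2*
  | ply 9, O at 2 | -1=-1→1*
  | ply 10, X at 1 | -1=+1→0*
  | ply 11: 0 is terminal -1 (O); from 10 depth 11
X moving scores -1; X passing scores +1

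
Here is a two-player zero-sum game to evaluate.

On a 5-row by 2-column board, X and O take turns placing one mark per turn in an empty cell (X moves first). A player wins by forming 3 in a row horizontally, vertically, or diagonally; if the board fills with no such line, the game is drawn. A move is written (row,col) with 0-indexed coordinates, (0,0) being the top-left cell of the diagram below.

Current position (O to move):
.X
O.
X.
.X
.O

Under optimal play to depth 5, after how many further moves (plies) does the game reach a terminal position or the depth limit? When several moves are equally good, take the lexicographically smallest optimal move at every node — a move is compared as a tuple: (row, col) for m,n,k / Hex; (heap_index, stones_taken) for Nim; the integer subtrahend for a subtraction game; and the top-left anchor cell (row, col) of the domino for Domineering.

[.X/O./X./.X/.O] O move#1: (0,0):+0/OX/O./X./.X/.O*, (1,1):+0/.X/OO/X./.X/.O, (2,1):+0/.X/O./XO/.X/.O, (3,0):+0/.X/O./X./OX/.O, (4,0):+0/.X/O./X./.X/OO
[OX/O./X./.X/.O] X move#2: (1,1):+0/OX/OX/X./.X/.O*, (2,1):+0/OX/O./XX/.X/.O, (3,0):+0/OX/O./X./XX/.O, (4,0):+0/OX/O./X./.X/XO
[OX/OX/X./.X/.O] O move#3: (2,1):+0/OX/OX/XO/.X/.O*, (3,0):-1/OX/OX/X./OX/.O, (4,0):-1/OX/OX/X./.X/OO
[OX/OX/XO/.X/.O] X move#4: (3,0):+0/OX/OX/XO/XX/.O*, (4,0):+0/OX/OX/XO/.X/XO
[OX/OX/XO/XX/.O] O move#5: (4,0):+0/OX/OX/XO/XX/OO*
[OX/OX/XO/XX/OO] end (terminal +0, X#6); searched .X/O./X./.X/.O to 5

PV length from [.X/O./X./.X/.O]: 5 plies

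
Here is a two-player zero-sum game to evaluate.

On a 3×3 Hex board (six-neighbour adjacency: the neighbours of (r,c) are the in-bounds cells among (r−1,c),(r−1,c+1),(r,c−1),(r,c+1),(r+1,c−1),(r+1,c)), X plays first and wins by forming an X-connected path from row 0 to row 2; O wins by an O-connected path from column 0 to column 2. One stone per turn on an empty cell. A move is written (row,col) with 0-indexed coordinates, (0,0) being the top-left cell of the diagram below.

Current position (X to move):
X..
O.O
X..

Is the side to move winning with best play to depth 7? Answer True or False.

X winning at [X../O.O/X..]: True

p1 X@[X../O.O/X..]: (0,1)[XX./O.O/X..]-1 (0,2)[X.X/O.O/X..]-1 (1,1)[X../OXO/X..]+1* (2,1)[X../O.O/XX.]-1 (2,2)[X../O.O/X.X]-1
p2 O@[X../OXO/X..]: (0,1)[XO./OXO/X..]-1* (0,2)[X.O/OXO/X..]-1 (2,1)[X../OXO/XO.]-1 (2,2)[X../OXO/X.O]-1
p3 X@[XO./OXO/X..]: (0,2)[XOX/OXO/X..]+1* (2,1)[XO./OXO/XX.]-1 (2,2)[XO./OXO/X.X]-1
p4 O@[XOX/OXO/X..] terminal -1; root [X../O.O/X..] d7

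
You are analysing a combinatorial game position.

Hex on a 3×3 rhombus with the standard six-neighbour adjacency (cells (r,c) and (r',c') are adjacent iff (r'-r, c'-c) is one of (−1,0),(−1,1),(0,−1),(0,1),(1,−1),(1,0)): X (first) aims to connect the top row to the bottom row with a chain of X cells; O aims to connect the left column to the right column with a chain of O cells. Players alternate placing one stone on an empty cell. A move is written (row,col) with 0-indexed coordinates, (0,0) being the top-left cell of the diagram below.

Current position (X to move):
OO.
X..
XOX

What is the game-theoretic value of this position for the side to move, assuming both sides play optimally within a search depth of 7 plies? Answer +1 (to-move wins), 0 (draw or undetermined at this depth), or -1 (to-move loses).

value(OO./X../XOX, X) = +1

ply 1, X at OO./X../XOX | (0,2)=+1→OOX/X../XOX*; (1,1)=-1→OO./XX./XOX; (1,2)=-1→OO./X.X/XOX
ply 2, O at OOX/X../XOX | (1,1)=-1→OOX/XO./XOX*; (1,2)=-1→OOX/X.O/XOX
ply 3, X at OOX/XO./XOX | (1,2)=+1→OOX/XOX/XOX*
ply 4: OOX/XOX/XOX is terminal -1 (O); from OO./X../XOX depth 7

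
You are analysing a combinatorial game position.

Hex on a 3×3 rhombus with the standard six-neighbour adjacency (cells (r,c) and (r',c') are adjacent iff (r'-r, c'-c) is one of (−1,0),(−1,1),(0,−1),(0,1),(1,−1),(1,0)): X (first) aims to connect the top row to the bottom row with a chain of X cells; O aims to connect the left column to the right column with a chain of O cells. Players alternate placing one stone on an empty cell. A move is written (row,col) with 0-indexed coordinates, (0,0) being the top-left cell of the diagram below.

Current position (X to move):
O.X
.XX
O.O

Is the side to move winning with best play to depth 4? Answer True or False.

X winning at [O.X/.XX/O.O]: True

ply 1, X at O.X/.XX/O.O | (0,1)=-1→OXX/.XX/O.O; (1,0)=-1→O.X/XXX/O.O; (2,1)=+1→O.X/.XX/OXO*
ply 2: O.X/.XX/OXO is terminal -1 (O); from O.X/.XX/O.O depth 4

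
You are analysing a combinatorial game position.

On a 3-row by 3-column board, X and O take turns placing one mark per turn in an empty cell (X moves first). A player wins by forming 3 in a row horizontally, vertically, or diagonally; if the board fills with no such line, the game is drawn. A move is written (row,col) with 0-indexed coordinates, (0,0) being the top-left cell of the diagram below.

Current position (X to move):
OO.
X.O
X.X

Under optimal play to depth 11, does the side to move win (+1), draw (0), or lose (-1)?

ply 1, X at OO./X.O/X.X | (0,2)=+1→OOX/X.O/X.X*; (1,1)=-1→OO./XXO/X.X; (2,1)=+1→OO./X.O/XXX
ply 2, O at OOX/X.O/X.X | (1,1)=-1→OOX/XOO/X.X*; (2,1)=-1→OOX/X.O/XOX
ply 3, X at OOX/XOO/X.X | (2,1)=+1→OOX/XOO/XXX*
ply 4: OOX/XOO/XXX is terminal -1 (O); from OO./X.O/X.X depth 11

value(OO./X.O/X.X, X) = +1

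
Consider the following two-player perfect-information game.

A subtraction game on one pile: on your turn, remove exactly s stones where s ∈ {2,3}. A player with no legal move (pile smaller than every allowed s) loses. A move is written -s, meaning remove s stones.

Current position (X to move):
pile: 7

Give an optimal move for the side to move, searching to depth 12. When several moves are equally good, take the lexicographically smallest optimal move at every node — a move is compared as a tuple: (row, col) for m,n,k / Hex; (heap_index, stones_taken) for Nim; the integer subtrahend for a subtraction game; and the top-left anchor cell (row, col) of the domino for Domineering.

p1 X@[7]: -2[5]+1* -3[4]-1
p2 O@[5]: -2[3]-1* -3[2]-1
p3 X@[3]: -2[1]+1* -3[0]+1
p4 O@[1] terminal -1; root [7] d12

X's best at [7]: -2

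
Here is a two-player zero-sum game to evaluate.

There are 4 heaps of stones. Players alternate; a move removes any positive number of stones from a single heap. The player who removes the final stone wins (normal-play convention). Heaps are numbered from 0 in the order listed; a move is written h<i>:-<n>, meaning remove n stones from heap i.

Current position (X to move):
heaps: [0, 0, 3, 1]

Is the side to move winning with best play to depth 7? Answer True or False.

[(0,0,3,1)] X move#1: h2:-1:-1/(0,0,2,1), h2:-2:+1/(0,0,1,1)*, h2:-3:-1/(0,0,0,1), h3:-1:-1/(0,0,3,0)
[(0,0,1,1)] O move#2: h2:-1:-1/(0,0,0,1)*, h3:-1:-1/(0,0,1,0)
[(0,0,0,1)] X move#3: h3:-1:+1/(0,0,0,0)*
[(0,0,0,0)] end (terminal -1, O#4); searched (0,0,3,1) to 7

X winning at [(0,0,3,1)]: True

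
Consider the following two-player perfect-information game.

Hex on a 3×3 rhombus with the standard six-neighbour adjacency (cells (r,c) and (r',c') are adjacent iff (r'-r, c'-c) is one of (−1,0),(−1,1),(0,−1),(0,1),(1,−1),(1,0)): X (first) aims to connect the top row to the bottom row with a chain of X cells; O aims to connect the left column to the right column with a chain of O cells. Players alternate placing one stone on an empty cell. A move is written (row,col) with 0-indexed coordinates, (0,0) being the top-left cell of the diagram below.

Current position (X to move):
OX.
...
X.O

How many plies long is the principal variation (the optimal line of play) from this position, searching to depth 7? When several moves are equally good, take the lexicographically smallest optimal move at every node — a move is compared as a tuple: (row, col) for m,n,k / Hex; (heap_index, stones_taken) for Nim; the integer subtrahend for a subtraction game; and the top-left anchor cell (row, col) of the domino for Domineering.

p1 X@[OX./.../X.O]: (0,2)[OXX/.../X.O]+1* (1,0)[OX./X../X.O]+1 (1,1)[OX./.X./X.O]+1 (1,2)[OX./..X/X.O]+1 (2,1)[OX./.../XXO]+1
p2 O@[OXX/.../X.O]: (1,0)[OXX/O../X.O]-1* (1,1)[OXX/.O./X.O]-1 (1,2)[OXX/..O/X.O]-1 (2,1)[OXX/.../XOO]-1
p3 X@[OXX/O../X.O]: (1,1)[OXX/OX./X.O]+1* (1,2)[OXX/O.X/X.O]+1 (2,1)[OXX/O../XXO]+1
p4 O@[OXX/OX./X.O] terminal -1; root [OX./.../X.O] d7

PV length from [OX./.../X.O]: 3 plies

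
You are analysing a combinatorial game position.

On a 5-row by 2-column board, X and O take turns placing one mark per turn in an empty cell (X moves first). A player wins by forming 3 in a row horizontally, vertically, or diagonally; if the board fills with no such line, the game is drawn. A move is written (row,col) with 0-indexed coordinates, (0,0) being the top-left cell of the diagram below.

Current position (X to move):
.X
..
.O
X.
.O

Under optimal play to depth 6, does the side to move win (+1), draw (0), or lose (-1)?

[.X/../.O/X./.O] X move#1: (0,0):-1/XX/../.O/X./.O, (1,0):-1/.X/X./.O/X./.O, (1,1):-1/.X/.X/.O/X./.O, (2,0):-1/.X/../XO/X./.O, (3,1):+0/.X/../.O/XX/.O*, (4,0):-1/.X/../.O/X./XO
[.X/../.O/XX/.O] O move#2: (0,0):-1/OX/../.O/XX/.O, (1,0):+0/.X/O./.O/XX/.O*, (1,1):-1/.X/.O/.O/XX/.O, (2,0):+0/.X/../OO/XX/.O, (4,0):+0/.X/../.O/XX/OO
[.X/O./.O/XX/.O] X move#3: (0,0):+0/XX/O./.O/XX/.O*, (1,1):+0/.X/OX/.O/XX/.O, (2,0):+0/.X/O./XO/XX/.O, (4,0):+0/.X/O./.O/XX/XO
[XX/O./.O/XX/.O] O move#4: (1,1):+0/XX/OO/.O/XX/.O*, (2,0):+0/XX/O./OO/XX/.O, (4,0):+0/XX/O./.O/XX/OO
[XX/OO/.O/XX/.O] X move#5: (2,0):+0/XX/OO/XO/XX/.O*, (4,0):+0/XX/OO/.O/XX/XO
[XX/OO/XO/XX/.O] O move#6: (4,0):+0/XX/OO/XO/XX/OO*
[XX/OO/XO/XX/OO] end (terminal +0, X#7); searched .X/../.O/X./.O to 6

value(.X/../.O/X./.O, X) = 0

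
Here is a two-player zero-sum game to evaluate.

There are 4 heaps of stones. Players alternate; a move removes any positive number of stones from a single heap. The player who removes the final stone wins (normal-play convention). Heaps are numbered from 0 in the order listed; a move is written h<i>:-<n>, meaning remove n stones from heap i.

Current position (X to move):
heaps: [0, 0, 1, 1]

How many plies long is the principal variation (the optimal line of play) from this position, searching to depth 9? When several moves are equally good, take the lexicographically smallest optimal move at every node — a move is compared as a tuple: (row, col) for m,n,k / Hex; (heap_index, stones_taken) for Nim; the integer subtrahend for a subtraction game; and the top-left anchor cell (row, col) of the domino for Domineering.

PV length from [(0,0,1,1)]: 2 plies

p1 X@[(0,0,1,1)]: h2:-1[(0,0,0,1)]-1* h3:-1[(0,0,1,0)]-1
p2 O@[(0,0,0,1)]: h3:-1[(0,0,0,0)]+1*
p3 X@[(0,0,0,0)] terminal -1; root [(0,0,1,1)] d9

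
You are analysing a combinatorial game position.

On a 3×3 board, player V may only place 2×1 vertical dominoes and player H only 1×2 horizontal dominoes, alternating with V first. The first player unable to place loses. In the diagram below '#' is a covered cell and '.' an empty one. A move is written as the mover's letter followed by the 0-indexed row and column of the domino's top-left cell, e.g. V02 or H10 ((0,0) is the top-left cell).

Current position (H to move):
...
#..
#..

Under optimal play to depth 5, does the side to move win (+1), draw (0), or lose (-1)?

value(.../#../#.., H) = +1

[.../#../#..] H move#1: H00:-1/##./#../#.., H01:-1/.##/#../#.., H11:+1/.../###/#..*, H21:-1/.../#../###
[.../###/#..] end (terminal -1, V#2); searched .../#../#.. to 5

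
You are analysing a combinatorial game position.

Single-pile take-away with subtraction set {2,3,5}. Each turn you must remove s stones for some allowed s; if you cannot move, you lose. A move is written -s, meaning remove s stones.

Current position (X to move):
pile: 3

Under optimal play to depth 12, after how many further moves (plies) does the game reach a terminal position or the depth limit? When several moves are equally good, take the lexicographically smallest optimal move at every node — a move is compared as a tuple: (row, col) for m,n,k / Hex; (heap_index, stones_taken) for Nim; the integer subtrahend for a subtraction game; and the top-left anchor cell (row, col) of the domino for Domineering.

PV length from [3]: 1 ply

[3] X move#1: -2:+1/1*, -3:+1/0
[1] end (terminal -1, O#2); searched 3 to 12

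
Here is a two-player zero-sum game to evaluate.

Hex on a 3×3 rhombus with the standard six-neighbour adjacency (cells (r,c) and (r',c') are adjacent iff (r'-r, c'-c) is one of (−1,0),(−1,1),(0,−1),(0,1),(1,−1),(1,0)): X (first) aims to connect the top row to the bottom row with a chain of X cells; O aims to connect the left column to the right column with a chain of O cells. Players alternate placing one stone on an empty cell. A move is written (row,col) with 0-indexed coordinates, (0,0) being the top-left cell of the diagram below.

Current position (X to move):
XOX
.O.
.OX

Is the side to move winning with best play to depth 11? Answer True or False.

[XOX/.O./.OX] X move#1: (1,0):+1/XOX/XO./.OX*, (1,2):+1/XOX/.OX/.OX, (2,0):+1/XOX/.O./XOX
[XOX/XO./.OX] O move#2: (1,2):-1/XOX/XOO/.OX*, (2,0):-1/XOX/XO./OOX
[XOX/XOO/.OX] X move#3: (2,0):+1/XOX/XOO/XOX*
[XOX/XOO/XOX] end (terminal -1, O#4); searched XOX/.O./.OX to 11

X winning at [XOX/.O./.OX]: True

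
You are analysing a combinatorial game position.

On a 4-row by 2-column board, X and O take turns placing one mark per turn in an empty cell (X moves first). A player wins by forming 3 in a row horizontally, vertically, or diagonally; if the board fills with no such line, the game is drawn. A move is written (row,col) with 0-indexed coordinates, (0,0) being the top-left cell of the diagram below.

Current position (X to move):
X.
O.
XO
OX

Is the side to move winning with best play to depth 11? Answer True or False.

ply 1, X at X./O./XO/OX | (0,1)=+0→XX/O./XO/OX*; (1,1)=+0→X./OX/XO/OX
ply 2, O at XX/O./XO/OX | (1,1)=+0→XX/OO/XO/OX*
ply 3: XX/OO/XO/OX is terminal +0 (X); from X./O./XO/OX depth 11

X winning at [X./O./XO/OX]: False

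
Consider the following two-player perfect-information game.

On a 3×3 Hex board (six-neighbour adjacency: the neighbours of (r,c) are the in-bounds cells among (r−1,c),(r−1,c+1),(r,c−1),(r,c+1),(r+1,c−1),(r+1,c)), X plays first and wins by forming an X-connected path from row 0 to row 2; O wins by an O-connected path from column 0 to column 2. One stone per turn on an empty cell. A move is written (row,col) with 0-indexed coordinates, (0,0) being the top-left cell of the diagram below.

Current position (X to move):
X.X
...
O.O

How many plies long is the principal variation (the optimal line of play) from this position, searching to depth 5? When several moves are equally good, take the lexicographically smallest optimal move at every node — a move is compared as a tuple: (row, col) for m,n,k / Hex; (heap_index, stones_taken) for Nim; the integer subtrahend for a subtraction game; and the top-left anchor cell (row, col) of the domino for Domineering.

p1 X@[X.X/.../O.O]: (0,1)[XXX/.../O.O]-1 (1,0)[X.X/X../O.O]-1 (1,1)[X.X/.X./O.O]-1 (1,2)[X.X/..X/O.O]-1 (2,1)[X.X/.../OXO]+1*
p2 O@[X.X/.../OXO]: (0,1)[XOX/.../OXO]-1* (1,0)[X.X/O../OXO]-1 (1,1)[X.X/.O./OXO]-1 (1,2)[X.X/..O/OXO]-1
p3 X@[XOX/.../OXO]: (1,0)[XOX/X../OXO]+1* (1,1)[XOX/.X./OXO]+1 (1,2)[XOX/..X/OXO]+1
p4 O@[XOX/X../OXO]: (1,1)[XOX/XO./OXO]-1* (1,2)[XOX/X.O/OXO]-1
p5 X@[XOX/XO./OXO]: (1,2)[XOX/XOX/OXO]+1*
p6 O@[XOX/XOX/OXO] terminal -1; root [X.X/.../O.O] d5

PV length from [X.X/.../O.O]: 5 plies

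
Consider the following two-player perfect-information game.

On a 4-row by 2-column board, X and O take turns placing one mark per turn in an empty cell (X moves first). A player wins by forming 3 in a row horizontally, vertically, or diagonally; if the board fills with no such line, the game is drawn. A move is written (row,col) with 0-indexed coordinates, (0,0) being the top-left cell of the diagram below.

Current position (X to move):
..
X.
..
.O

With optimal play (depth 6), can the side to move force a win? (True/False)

X winning at [../X./../.O]: True

ply 1, X at ../X./../.O | (0,0)=+0→X./X./../.O; (0,1)=+0→.X/X./../.O; (1,1)=+0→../XX/../.O; (2,0)=+1→../X./X./.O*; (2,1)=+0→../X./.X/.O; (3,0)=+0→../X./../XO
ply 2, O at ../X./X./.O | (0,0)=-1→O./X./X./.O*; (0,1)=-1→.O/X./X./.O; (1,1)=-1→../XO/X./.O; (2,1)=-1→../X./XO/.O; (3,0)=-1→../X./X./OO
ply 3, X at O./X./X./.O | (0,1)=+0→OX/X./X./.O; (1,1)=+0→O./XX/X./.O; (2,1)=+0→O./X./XX/.O; (3,0)=+1→O./X./X./XO*
ply 4: O./X./X./XO is terminal -1 (O); from ../X./../.O depth 6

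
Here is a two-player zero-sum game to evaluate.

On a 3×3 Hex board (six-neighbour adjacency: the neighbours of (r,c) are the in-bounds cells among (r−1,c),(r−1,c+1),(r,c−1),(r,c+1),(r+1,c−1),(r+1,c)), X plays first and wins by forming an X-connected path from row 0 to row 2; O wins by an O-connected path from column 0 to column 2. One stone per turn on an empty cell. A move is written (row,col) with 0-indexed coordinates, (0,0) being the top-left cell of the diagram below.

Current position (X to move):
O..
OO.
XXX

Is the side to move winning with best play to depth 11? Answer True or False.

p1 X@[O../OO./XXX]: (0,1)[OX./OO./XXX]-1* (0,2)[O.X/OO./XXX]-1 (1,2)[O../OOX/XXX]-1
p2 O@[OX./OO./XXX]: (0,2)[OXO/OO./XXX]+1* (1,2)[OX./OOO/XXX]+1
p3 X@[OXO/OO./XXX] terminal -1; root [O../OO./XXX] d11

X winning at [O../OO./XXX]: False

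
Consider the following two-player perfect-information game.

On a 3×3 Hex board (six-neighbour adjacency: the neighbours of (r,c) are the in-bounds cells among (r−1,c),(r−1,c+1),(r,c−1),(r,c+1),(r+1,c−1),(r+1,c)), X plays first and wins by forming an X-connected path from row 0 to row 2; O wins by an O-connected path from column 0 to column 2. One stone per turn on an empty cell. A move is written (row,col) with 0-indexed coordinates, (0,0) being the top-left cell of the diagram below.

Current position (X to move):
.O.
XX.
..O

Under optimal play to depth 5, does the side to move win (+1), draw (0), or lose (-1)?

value(.O./XX./..O, X) = +1

ply 1, X at .O./XX./..O | (0,0)=+1→XO./XX./..O*; (0,2)=+1→.OX/XX./..O; (1,2)=+1→.O./XXX/..O; (2,0)=+1→.O./XX./X.O; (2,1)=+1→.O./XX./.XO
ply 2, O at XO./XX./..O | (0,2)=-1→XOO/XX./..O*; (1,2)=-1→XO./XXO/..O; (2,0)=-1→XO./XX./O.O; (2,1)=-1→XO./XX./.OO
ply 3, X at XOO/XX./..O | (1,2)=+1→XOO/XXX/..O*; (2,0)=+1→XOO/XX./X.O; (2,1)=+1→XOO/XX./.XO
ply 4, O at XOO/XXX/..O | (2,0)=-1→XOO/XXX/O.O*; (2,1)=-1→XOO/XXX/.OO
ply 5, X at XOO/XXX/O.O | (2,1)=+1→XOO/XXX/OXO*
ply 6: XOO/XXX/OXO is terminal -1 (O); from .O./XX./..O depth 5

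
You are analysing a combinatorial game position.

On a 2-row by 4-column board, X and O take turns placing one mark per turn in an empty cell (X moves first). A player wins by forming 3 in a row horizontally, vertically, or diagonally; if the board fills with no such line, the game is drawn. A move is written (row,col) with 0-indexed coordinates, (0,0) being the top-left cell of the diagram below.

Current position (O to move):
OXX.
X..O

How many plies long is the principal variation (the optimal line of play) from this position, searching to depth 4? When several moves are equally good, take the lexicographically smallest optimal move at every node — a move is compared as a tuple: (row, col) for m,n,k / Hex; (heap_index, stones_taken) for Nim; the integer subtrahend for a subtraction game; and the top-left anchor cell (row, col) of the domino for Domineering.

PV length from [OXX./X..O]: 3 plies

[OXX./X..O] O move#1: (0,3):+0/OXXO/X..O*, (1,1):-1/OXX./XO.O, (1,2):-1/OXX./X.OO
[OXXO/X..O] X move#2: (1,1):+0/OXXO/XX.O*, (1,2):+0/OXXO/X.XO
[OXXO/XX.O] O move#3: (1,2):+0/OXXO/XXOO*
[OXXO/XXOO] end (terminal +0, X#4); searched OXX./X..O to 4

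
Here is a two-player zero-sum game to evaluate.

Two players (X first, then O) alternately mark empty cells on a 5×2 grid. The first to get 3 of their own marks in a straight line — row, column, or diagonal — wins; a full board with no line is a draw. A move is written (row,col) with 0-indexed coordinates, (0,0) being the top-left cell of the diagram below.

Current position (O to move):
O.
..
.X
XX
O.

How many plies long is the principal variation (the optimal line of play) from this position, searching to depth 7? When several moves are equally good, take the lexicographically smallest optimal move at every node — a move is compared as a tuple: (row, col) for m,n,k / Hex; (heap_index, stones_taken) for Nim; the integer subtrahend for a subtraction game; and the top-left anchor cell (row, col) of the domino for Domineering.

PV length from [O./../.X/XX/O.]: 4 plies

[O./../.X/XX/O.] O move#1: (0,1):-1/OO/../.X/XX/O.*, (1,0):-1/O./O./.X/XX/O., (1,1):-1/O./.O/.X/XX/O., (2,0):-1/O./../OX/XX/O., (4,1):-1/O./../.X/XX/OO
[OO/../.X/XX/O.] X move#2: (1,0):+1/OO/X./.X/XX/O.*, (1,1):+1/OO/.X/.X/XX/O., (2,0):+1/OO/../XX/XX/O., (4,1):+1/OO/../.X/XX/OX
[OO/X./.X/XX/O.] O move#3: (1,1):-1/OO/XO/.X/XX/O.*, (2,0):-1/OO/X./OX/XX/O., (4,1):-1/OO/X./.X/XX/OO
[OO/XO/.X/XX/O.] X move#4: (2,0):+1/OO/XO/XX/XX/O.*, (4,1):+1/OO/XO/.X/XX/OX
[OO/XO/XX/XX/O.] end (terminal -1, O#5); searched O./../.X/XX/O. to 7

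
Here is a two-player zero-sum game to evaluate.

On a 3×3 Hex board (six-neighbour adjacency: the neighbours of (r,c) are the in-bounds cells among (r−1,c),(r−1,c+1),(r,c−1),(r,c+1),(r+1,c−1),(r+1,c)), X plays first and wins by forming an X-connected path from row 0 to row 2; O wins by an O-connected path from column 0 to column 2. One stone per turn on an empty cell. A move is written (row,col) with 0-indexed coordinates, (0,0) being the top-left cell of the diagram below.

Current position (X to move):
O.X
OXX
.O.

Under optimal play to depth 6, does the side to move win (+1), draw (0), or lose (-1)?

p1 X@[O.X/OXX/.O.]: (0,1)[OXX/OXX/.O.]+1* (2,0)[O.X/OXX/XO.]+1 (2,2)[O.X/OXX/.OX]+1
p2 O@[OXX/OXX/.O.]: (2,0)[OXX/OXX/OO.]-1* (2,2)[OXX/OXX/.OO]-1
p3 X@[OXX/OXX/OO.]: (2,2)[OXX/OXX/OOX]+1*
p4 O@[OXX/OXX/OOX] terminal -1; root [O.X/OXX/.O.] d6

value(O.X/OXX/.O., X) = +1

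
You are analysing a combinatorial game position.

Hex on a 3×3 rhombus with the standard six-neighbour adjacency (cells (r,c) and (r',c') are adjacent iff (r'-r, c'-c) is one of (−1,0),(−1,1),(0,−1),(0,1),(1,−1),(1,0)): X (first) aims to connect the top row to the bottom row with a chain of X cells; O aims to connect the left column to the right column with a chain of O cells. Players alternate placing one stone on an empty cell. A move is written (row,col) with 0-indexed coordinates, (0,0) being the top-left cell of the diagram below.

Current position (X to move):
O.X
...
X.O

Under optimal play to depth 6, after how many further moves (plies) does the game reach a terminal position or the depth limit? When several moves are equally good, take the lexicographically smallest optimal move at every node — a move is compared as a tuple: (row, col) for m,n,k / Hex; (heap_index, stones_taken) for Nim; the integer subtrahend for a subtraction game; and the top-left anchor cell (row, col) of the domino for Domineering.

[O.X/.../X.O] X move#1: (0,1):+1/OXX/.../X.O*, (1,0):+1/O.X/X../X.O, (1,1):+1/O.X/.X./X.O, (1,2):+1/O.X/..X/X.O, (2,1):+1/O.X/.../XXO
[OXX/.../X.O] O move#2: (1,0):-1/OXX/O../X.O*, (1,1):-1/OXX/.O./X.O, (1,2):-1/OXX/..O/X.O, (2,1):-1/OXX/.../XOO
[OXX/O../X.O] X move#3: (1,1):+1/OXX/OX./X.O*, (1,2):+1/OXX/O.X/X.O, (2,1):+1/OXX/O../XXO
[OXX/OX./X.O] end (terminal -1, O#4); searched O.X/.../X.O to 6

PV length from [O.X/.../X.O]: 3 plies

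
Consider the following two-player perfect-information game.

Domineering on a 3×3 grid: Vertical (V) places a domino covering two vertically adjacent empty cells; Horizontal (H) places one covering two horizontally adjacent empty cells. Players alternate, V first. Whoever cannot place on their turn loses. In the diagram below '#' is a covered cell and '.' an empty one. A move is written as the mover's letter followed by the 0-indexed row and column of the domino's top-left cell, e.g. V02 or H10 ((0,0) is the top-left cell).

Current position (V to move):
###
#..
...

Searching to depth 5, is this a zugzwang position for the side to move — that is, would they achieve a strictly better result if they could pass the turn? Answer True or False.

zugzwang(###/#../..., V) = False

ply 1, V at ###/#../... | V11=+1→###/##./.#.*; V12=-1→###/#.#/..#
ply 2: ###/##./.#. is terminal -1 (H); from ###/#../... depth 5
pass branch (H moves first from the same position):
  | ply 1, H at ###/#../... | H11=+1→###/###/...*; H20=-1→###/#../##.; H21=+1→###/#../.##
  | ply 2: ###/###/... is terminal -1 (V); from ###/#../... depth 5
V moving scores +1; V passing scores -1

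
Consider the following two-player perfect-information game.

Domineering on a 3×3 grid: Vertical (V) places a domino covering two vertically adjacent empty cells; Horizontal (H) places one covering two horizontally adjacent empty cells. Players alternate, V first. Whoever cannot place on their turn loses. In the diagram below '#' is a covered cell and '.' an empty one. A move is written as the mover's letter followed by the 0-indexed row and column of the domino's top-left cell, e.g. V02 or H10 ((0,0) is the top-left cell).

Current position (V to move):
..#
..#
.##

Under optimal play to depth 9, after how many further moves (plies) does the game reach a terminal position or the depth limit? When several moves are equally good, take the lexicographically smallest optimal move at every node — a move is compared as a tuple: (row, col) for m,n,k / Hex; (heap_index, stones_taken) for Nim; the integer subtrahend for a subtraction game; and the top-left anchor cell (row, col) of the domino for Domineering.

ply 1, V at ..#/..#/.## | V00=+1→#.#/#.#/.##*; V01=+1→.##/.##/.##; V10=-1→..#/#.#/###
ply 2: #.#/#.#/.## is terminal -1 (H); from ..#/..#/.## depth 9

PV length from [..#/..#/.##]: 1 ply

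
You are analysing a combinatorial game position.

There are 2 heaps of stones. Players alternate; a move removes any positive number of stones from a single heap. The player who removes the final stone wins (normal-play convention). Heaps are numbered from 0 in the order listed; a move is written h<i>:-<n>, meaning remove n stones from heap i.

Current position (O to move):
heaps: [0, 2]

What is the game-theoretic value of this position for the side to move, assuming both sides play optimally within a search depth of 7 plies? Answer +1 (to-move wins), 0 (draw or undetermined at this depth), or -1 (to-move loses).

p1 O@[(0,2)]: h1:-1[(0,1)]-1 h1:-2[(0,0)]+1*
p2 X@[(0,0)] terminal -1; root [(0,2)] d7

value((0,2), O) = +1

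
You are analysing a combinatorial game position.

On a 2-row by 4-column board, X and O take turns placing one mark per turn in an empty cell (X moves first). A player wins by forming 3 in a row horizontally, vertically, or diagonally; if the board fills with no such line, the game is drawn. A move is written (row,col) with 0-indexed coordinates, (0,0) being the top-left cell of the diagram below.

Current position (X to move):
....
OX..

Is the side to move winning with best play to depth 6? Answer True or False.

ply 1, X at ..../OX.. | (0,0)=+0→X.../OX..*; (0,1)=+0→.X../OX..; (0,2)=+0→..X./OX..; (0,3)=+0→...X/OX..; (1,2)=+0→..../OXX.; (1,3)=+0→..../OX.X
ply 2, O at X.../OX.. | (0,1)=+0→XO../OX..*; (0,2)=+0→X.O./OX..; (0,3)=+0→X..O/OX..; (1,2)=+0→X.../OXO.; (1,3)=+0→X.../OX.O
ply 3, X at XO../OX.. | (0,2)=+0→XOX./OX..*; (0,3)=+0→XO.X/OX..; (1,2)=+0→XO../OXX.; (1,3)=+0→XO../OX.X
ply 4, O at XOX./OX.. | (0,3)=+0→XOXO/OX..*; (1,2)=+0→XOX./OXO.; (1,3)=+0→XOX./OX.O
ply 5, X at XOXO/OX.. | (1,2)=+0→XOXO/OXX.*; (1,3)=+0→XOXO/OX.X
ply 6, O at XOXO/OXX. | (1,3)=+0→XOXO/OXXO*
ply 7: XOXO/OXXO is terminal +0 (X); from ..../OX.. depth 6

X winning at [..../OX..]: False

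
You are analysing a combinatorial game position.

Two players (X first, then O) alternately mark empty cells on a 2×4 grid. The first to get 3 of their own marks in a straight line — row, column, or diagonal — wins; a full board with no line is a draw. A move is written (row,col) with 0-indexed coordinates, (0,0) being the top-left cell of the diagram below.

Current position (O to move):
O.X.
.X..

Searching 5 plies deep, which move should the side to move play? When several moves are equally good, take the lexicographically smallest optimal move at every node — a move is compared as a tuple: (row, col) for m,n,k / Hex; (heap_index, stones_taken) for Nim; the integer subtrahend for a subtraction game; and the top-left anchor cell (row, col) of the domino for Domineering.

[O.X./.X..] O move#1: (0,1):-1/OOX./.X.., (0,3):-1/O.XO/.X.., (1,0):+0/O.X./OX..*, (1,2):+0/O.X./.XO., (1,3):+0/O.X./.X.O
[O.X./OX..] X move#2: (0,1):+0/OXX./OX..*, (0,3):+0/O.XX/OX.., (1,2):+0/O.X./OXX., (1,3):+0/O.X./OX.X
[OXX./OX..] O move#3: (0,3):+0/OXXO/OX..*, (1,2):-1/OXX./OXO., (1,3):-1/OXX./OX.O
[OXXO/OX..] X move#4: (1,2):+0/OXXO/OXX.*, (1,3):+0/OXXO/OX.X
[OXXO/OXX.] O move#5: (1,3):+0/OXXO/OXXO*
[OXXO/OXXO] end (terminal +0, X#6); searched O.X./.X.. to 5

O's best at [O.X./.X..]: (1,0)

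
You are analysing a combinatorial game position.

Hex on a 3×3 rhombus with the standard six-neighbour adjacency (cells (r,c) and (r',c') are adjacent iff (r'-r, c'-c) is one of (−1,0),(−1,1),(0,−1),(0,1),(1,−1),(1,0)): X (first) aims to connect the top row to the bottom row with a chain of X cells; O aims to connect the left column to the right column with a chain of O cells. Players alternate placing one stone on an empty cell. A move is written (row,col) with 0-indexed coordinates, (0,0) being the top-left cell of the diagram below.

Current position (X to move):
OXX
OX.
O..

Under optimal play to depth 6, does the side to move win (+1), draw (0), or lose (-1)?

[OXX/OX./O..] X move#1: (1,2):+1/OXX/OXX/O..*, (2,1):+1/OXX/OX./OX., (2,2):+1/OXX/OX./O.X
[OXX/OXX/O..] O move#2: (2,1):-1/OXX/OXX/OO.*, (2,2):-1/OXX/OXX/O.O
[OXX/OXX/OO.] X move#3: (2,2):+1/OXX/OXX/OOX*
[OXX/OXX/OOX] end (terminal -1, O#4); searched OXX/OX./O.. to 6

value(OXX/OX./O.., X) = +1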